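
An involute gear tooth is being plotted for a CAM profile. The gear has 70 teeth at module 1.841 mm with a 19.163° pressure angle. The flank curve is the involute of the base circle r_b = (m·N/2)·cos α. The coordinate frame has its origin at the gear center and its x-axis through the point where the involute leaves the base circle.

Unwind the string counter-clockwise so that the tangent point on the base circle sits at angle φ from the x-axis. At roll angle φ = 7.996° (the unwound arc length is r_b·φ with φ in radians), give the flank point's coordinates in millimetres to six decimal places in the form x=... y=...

x=61.454380 y=0.055036

pitch radius r_p = m·N/2 = 1.841·70/2 = 64.435000
base radius r_b = r_p·cos α = 64.435000·cos 19.163° = 60.864563
roll angle φ = 7.996° = 0.13955653 rad
x = r_b·(cos φ + φ·sin φ) = 60.864563·(0.99027778 + 0.13955653·0.13910397) = 61.454380
y = r_b·(sin φ − φ·cos φ) = 60.864563·(0.13910397 − 0.13955653·0.99027778) = 0.055036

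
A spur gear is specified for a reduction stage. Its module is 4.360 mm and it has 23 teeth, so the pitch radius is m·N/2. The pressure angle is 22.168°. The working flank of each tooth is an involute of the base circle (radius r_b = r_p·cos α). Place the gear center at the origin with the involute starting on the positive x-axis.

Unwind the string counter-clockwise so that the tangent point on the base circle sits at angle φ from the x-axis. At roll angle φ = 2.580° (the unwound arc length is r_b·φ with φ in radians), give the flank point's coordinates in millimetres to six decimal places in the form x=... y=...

pitch radius r_p = m·N/2 = 4.360·23/2 = 50.140000
base radius r_b = r_p·cos α = 50.140000·cos 22.168° = 46.433725
roll angle φ = 2.580° = 0.04502949 rad
x = r_b·(cos φ + φ·sin φ) = 46.433725·(0.99898634 + 0.04502949·0.04501428) = 46.480777
y = r_b·(sin φ − φ·cos φ) = 46.433725·(0.04501428 − 0.04502949·0.99898634) = 0.001413

x=46.480777 y=0.001413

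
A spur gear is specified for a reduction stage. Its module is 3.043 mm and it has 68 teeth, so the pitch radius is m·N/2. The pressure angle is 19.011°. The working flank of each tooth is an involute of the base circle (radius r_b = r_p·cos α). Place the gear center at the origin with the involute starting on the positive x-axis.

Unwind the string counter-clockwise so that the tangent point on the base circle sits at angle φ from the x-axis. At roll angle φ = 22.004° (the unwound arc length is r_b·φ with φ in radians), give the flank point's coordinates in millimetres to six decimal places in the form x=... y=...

x=104.768536 y=1.819781

pitch radius r_p = m·N/2 = 3.043·68/2 = 103.462000
base radius r_b = r_p·cos α = 103.462000·cos 19.011° = 97.818774
roll angle φ = 22.004° = 0.38404225 rad
x = r_b·(cos φ + φ·sin φ) = 97.818774·(0.92715770 + 0.38404225·0.37467132) = 104.768536
y = r_b·(sin φ − φ·cos φ) = 97.818774·(0.37467132 − 0.38404225·0.92715770) = 1.819781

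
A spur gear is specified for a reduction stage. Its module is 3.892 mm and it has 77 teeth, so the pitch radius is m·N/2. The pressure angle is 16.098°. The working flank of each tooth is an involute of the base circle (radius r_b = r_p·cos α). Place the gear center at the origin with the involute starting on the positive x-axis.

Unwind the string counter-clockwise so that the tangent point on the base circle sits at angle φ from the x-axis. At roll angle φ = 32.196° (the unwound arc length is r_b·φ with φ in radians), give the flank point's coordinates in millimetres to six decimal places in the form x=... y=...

x=164.932986 y=8.249020

pitch radius r_p = m·N/2 = 3.892·77/2 = 149.842000
base radius r_b = r_p·cos α = 149.842000·cos 16.098° = 143.966520
roll angle φ = 32.196° = 0.56192621 rad
x = r_b·(cos φ + φ·sin φ) = 143.966520·(0.84623037 + 0.56192621·0.53281720) = 164.932986
y = r_b·(sin φ − φ·cos φ) = 143.966520·(0.53281720 − 0.56192621·0.84623037) = 8.249020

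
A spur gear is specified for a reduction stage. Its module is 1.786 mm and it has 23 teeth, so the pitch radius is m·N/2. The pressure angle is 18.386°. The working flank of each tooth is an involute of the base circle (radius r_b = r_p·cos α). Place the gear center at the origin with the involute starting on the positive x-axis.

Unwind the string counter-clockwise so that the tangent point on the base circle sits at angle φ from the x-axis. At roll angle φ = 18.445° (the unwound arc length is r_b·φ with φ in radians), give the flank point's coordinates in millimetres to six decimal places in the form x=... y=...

pitch radius r_p = m·N/2 = 1.786·23/2 = 20.539000
base radius r_b = r_p·cos α = 20.539000·cos 18.386° = 19.490548
roll angle φ = 18.445° = 0.32192598 rad
x = r_b·(cos φ + φ·sin φ) = 19.490548·(0.94862781 + 0.32192598·0.31639418) = 20.474495
y = r_b·(sin φ − φ·cos φ) = 19.490548·(0.31639418 − 0.32192598·0.94862781) = 0.214518

x=20.474495 y=0.214518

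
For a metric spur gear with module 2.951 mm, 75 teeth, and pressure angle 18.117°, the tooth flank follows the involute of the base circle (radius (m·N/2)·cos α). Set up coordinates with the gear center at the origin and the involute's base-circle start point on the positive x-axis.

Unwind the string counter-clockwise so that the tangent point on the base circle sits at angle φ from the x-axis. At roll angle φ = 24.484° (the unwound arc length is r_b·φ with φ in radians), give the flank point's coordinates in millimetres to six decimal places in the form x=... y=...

x=114.345277 y=2.686113

pitch radius r_p = m·N/2 = 2.951·75/2 = 110.662500
base radius r_b = r_p·cos α = 110.662500·cos 18.117° = 105.176242
roll angle φ = 24.484° = 0.42732641 rad
x = r_b·(cos φ + φ·sin φ) = 105.176242·(0.91007704 + 0.42732641·0.41443912) = 114.345277
y = r_b·(sin φ − φ·cos φ) = 105.176242·(0.41443912 − 0.42732641·0.91007704) = 2.686113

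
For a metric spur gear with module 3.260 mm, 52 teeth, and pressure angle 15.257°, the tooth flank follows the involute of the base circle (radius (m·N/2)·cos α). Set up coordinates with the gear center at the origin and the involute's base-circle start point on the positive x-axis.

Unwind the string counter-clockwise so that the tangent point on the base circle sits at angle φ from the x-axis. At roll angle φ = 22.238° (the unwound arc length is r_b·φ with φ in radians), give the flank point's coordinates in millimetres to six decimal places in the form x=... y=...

x=87.701824 y=1.569819

pitch radius r_p = m·N/2 = 3.260·52/2 = 84.760000
base radius r_b = r_p·cos α = 84.760000·cos 15.257° = 81.772649
roll angle φ = 22.238° = 0.38812632 rad
x = r_b·(cos φ + φ·sin φ) = 81.772649·(0.92561979 + 0.38812632·0.37845476) = 87.701824
y = r_b·(sin φ − φ·cos φ) = 81.772649·(0.37845476 − 0.38812632·0.92561979) = 1.569819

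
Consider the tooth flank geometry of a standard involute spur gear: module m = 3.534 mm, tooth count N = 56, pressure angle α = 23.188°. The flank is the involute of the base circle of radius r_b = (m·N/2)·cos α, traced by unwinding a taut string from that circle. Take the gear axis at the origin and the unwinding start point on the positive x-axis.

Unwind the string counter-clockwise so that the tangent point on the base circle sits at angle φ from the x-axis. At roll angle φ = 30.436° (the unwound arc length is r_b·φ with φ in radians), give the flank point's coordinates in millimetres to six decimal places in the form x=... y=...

pitch radius r_p = m·N/2 = 3.534·56/2 = 98.952000
base radius r_b = r_p·cos α = 98.952000·cos 23.188° = 90.958442
roll angle φ = 30.436° = 0.53120841 rad
x = r_b·(cos φ + φ·sin φ) = 90.958442·(0.86219555 + 0.53120841·0.50657560) = 102.900628
y = r_b·(sin φ − φ·cos φ) = 90.958442·(0.50657560 − 0.53120841·0.86219555) = 4.417858

x=102.900628 y=4.417858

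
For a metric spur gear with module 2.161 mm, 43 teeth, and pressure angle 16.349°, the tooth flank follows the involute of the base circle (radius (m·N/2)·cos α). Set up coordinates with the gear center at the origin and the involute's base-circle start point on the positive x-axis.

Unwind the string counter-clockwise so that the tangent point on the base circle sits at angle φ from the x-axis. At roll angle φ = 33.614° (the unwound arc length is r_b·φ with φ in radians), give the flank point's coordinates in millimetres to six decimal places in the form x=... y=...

pitch radius r_p = m·N/2 = 2.161·43/2 = 46.461500
base radius r_b = r_p·cos α = 46.461500·cos 16.349° = 44.582825
roll angle φ = 33.614° = 0.58667497 rad
x = r_b·(cos φ + φ·sin φ) = 44.582825·(0.83278600 + 0.58667497·0.55359505) = 51.607579
y = r_b·(sin φ − φ·cos φ) = 44.582825·(0.55359505 − 0.58667497·0.83278600) = 2.898791

x=51.607579 y=2.898791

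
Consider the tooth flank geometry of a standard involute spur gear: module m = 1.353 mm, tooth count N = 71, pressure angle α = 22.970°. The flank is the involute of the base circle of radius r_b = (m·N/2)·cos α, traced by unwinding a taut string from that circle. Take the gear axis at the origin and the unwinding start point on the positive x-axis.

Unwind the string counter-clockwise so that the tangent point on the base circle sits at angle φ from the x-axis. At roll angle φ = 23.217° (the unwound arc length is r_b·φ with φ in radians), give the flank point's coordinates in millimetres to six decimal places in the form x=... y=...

x=47.706027 y=0.964784

pitch radius r_p = m·N/2 = 1.353·71/2 = 48.031500
base radius r_b = r_p·cos α = 48.031500·cos 22.970° = 44.223049
roll angle φ = 23.217° = 0.40521309 rad
x = r_b·(cos φ + φ·sin φ) = 44.223049·(0.91901841 + 0.40521309·0.39421461) = 47.706027
y = r_b·(sin φ − φ·cos φ) = 44.223049·(0.39421461 − 0.40521309·0.91901841) = 0.964784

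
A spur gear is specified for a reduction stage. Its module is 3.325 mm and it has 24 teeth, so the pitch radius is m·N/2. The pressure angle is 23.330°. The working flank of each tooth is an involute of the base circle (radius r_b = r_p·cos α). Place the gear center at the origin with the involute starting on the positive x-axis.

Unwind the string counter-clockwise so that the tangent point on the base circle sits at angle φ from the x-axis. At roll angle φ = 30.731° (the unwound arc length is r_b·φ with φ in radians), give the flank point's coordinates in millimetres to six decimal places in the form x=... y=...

x=41.534696 y=1.830729

pitch radius r_p = m·N/2 = 3.325·24/2 = 39.900000
base radius r_b = r_p·cos α = 39.900000·cos 23.330° = 36.637742
roll angle φ = 30.731° = 0.53635713 rad
x = r_b·(cos φ + φ·sin φ) = 36.637742·(0.85957592 + 0.53635713·0.51100807) = 41.534696
y = r_b·(sin φ − φ·cos φ) = 36.637742·(0.51100807 − 0.53635713·0.85957592) = 1.830729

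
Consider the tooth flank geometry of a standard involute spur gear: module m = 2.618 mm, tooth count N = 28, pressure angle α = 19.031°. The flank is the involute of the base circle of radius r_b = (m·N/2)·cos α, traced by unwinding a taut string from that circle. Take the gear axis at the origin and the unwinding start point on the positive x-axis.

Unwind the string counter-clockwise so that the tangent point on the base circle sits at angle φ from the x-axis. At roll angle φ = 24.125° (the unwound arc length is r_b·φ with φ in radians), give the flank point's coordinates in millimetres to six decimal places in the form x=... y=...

x=37.585353 y=0.846994

pitch radius r_p = m·N/2 = 2.618·28/2 = 36.652000
base radius r_b = r_p·cos α = 36.652000·cos 19.031° = 34.648686
roll angle φ = 24.125° = 0.42106068 rad
x = r_b·(cos φ + φ·sin φ) = 34.648686·(0.91265592 + 0.42106068·0.40872872) = 37.585353
y = r_b·(sin φ − φ·cos φ) = 34.648686·(0.40872872 − 0.42106068·0.91265592) = 0.846994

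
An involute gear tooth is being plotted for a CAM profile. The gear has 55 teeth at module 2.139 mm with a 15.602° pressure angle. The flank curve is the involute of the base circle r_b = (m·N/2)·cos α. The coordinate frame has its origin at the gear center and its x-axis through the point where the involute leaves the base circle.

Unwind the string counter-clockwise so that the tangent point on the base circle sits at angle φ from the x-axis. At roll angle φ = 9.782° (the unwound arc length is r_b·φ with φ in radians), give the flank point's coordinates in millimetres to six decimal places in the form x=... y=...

x=57.474764 y=0.093706

pitch radius r_p = m·N/2 = 2.139·55/2 = 58.822500
base radius r_b = r_p·cos α = 58.822500·cos 15.602° = 56.655078
roll angle φ = 9.782° = 0.17072811 rad
x = r_b·(cos φ + φ·sin φ) = 56.655078·(0.98546132 + 0.17072811·0.16989992) = 57.474764
y = r_b·(sin φ − φ·cos φ) = 56.655078·(0.16989992 − 0.17072811·0.98546132) = 0.093706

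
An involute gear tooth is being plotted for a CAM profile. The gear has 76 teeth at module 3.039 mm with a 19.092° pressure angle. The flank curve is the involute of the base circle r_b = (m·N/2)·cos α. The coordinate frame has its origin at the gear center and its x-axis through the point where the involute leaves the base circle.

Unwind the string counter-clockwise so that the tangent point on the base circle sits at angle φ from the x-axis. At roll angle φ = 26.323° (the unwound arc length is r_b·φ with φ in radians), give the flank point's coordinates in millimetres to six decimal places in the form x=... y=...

pitch radius r_p = m·N/2 = 3.039·76/2 = 115.482000
base radius r_b = r_p·cos α = 115.482000·cos 19.092° = 109.129865
roll angle φ = 26.323° = 0.45942302 rad
x = r_b·(cos φ + φ·sin φ) = 109.129865·(0.89630850 + 0.45942302·0.44343103) = 120.046226
y = r_b·(sin φ − φ·cos φ) = 109.129865·(0.44343103 − 0.45942302·0.89630850) = 3.453553

x=120.046226 y=3.453553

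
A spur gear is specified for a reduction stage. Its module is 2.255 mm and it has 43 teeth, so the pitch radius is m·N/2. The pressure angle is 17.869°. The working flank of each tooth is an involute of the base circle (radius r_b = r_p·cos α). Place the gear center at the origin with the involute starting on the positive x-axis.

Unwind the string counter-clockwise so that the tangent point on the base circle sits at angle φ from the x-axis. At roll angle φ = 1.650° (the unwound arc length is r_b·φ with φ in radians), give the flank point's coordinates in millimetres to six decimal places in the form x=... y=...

x=46.162861 y=0.000367

pitch radius r_p = m·N/2 = 2.255·43/2 = 48.482500
base radius r_b = r_p·cos α = 48.482500·cos 17.869° = 46.143731
roll angle φ = 1.650° = 0.02879793 rad
x = r_b·(cos φ + φ·sin φ) = 46.143731·(0.99958537 + 0.02879793·0.02879395) = 46.162861
y = r_b·(sin φ − φ·cos φ) = 46.143731·(0.02879395 − 0.02879793·0.99958537) = 0.000367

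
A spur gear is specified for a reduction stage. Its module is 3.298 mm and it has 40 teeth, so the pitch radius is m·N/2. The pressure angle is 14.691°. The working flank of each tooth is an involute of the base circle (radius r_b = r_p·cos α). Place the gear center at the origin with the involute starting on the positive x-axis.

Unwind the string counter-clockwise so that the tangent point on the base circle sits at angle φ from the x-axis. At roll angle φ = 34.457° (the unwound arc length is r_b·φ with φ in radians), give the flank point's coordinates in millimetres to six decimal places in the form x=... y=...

x=74.319016 y=4.460663

pitch radius r_p = m·N/2 = 3.298·40/2 = 65.960000
base radius r_b = r_p·cos α = 65.960000·cos 14.691° = 63.803609
roll angle φ = 34.457° = 0.60138810 rad
x = r_b·(cos φ + φ·sin φ) = 63.803609·(0.82455104 + 0.60138810·0.56578758) = 74.319016
y = r_b·(sin φ − φ·cos φ) = 63.803609·(0.56578758 − 0.60138810·0.82455104) = 4.460663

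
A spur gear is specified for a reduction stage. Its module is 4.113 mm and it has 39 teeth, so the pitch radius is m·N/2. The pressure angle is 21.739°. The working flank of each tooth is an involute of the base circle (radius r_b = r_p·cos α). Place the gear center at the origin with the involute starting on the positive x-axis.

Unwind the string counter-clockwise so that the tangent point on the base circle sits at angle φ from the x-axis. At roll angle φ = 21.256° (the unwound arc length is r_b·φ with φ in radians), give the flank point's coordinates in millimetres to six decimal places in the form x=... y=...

pitch radius r_p = m·N/2 = 4.113·39/2 = 80.203500
base radius r_b = r_p·cos α = 80.203500·cos 21.739° = 74.499481
roll angle φ = 21.256° = 0.37098719 rad
x = r_b·(cos φ + φ·sin φ) = 74.499481·(0.93196991 + 0.37098719·0.36253564) = 79.451163
y = r_b·(sin φ − φ·cos φ) = 74.499481·(0.36253564 − 0.37098719·0.93196991) = 1.250604

x=79.451163 y=1.250604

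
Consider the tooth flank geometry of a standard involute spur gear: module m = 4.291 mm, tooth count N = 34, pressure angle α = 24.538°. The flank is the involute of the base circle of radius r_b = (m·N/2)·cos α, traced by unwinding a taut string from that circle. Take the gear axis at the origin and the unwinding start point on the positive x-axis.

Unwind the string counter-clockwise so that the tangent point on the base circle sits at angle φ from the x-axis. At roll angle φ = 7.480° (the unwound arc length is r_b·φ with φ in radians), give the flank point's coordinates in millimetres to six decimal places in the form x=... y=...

x=66.921953 y=0.049133

pitch radius r_p = m·N/2 = 4.291·34/2 = 72.947000
base radius r_b = r_p·cos α = 72.947000·cos 24.538° = 66.358867
roll angle φ = 7.480° = 0.13055063 rad
x = r_b·(cos φ + φ·sin φ) = 66.358867·(0.99149036 + 0.13055063·0.13018010) = 66.921953
y = r_b·(sin φ − φ·cos φ) = 66.358867·(0.13018010 − 0.13055063·0.99149036) = 0.049133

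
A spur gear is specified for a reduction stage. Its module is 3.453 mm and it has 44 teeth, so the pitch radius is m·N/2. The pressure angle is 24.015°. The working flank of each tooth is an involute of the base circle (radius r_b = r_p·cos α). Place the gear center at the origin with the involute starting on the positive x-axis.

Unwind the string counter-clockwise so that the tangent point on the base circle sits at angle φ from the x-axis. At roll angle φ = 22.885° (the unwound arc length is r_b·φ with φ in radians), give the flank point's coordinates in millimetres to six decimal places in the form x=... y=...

pitch radius r_p = m·N/2 = 3.453·44/2 = 75.966000
base radius r_b = r_p·cos α = 75.966000·cos 24.015° = 69.390303
roll angle φ = 22.885° = 0.39941860 rad
x = r_b·(cos φ + φ·sin φ) = 69.390303·(0.92128725 + 0.39941860·0.38888277) = 74.706589
y = r_b·(sin φ − φ·cos φ) = 69.390303·(0.38888277 − 0.39941860·0.92128725) = 1.450501

x=74.706589 y=1.450501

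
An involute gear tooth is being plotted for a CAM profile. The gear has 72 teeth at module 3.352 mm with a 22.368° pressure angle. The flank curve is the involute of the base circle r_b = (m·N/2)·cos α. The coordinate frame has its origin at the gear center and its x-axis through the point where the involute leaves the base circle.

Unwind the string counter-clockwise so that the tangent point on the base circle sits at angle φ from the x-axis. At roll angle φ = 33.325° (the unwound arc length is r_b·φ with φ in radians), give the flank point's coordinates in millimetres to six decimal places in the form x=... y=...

pitch radius r_p = m·N/2 = 3.352·72/2 = 120.672000
base radius r_b = r_p·cos α = 120.672000·cos 22.368° = 111.592484
roll angle φ = 33.325° = 0.58163097 rad
x = r_b·(cos φ + φ·sin φ) = 111.592484·(0.83556773 + 0.58163097·0.54938746) = 128.901425
y = r_b·(sin φ − φ·cos φ) = 111.592484·(0.54938746 − 0.58163097·0.83556773) = 7.074449

x=128.901425 y=7.074449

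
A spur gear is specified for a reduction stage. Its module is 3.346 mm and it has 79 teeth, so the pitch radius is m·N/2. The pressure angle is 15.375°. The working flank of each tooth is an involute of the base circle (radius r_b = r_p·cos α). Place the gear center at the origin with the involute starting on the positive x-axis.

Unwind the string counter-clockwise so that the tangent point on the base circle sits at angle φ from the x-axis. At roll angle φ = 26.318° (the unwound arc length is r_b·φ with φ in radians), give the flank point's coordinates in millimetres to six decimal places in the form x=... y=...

x=140.179951 y=4.030638

pitch radius r_p = m·N/2 = 3.346·79/2 = 132.167000
base radius r_b = r_p·cos α = 132.167000·cos 15.375° = 127.436899
roll angle φ = 26.318° = 0.45933575 rad
x = r_b·(cos φ + φ·sin φ) = 127.436899·(0.89634719 + 0.45933575·0.44335281) = 140.179951
y = r_b·(sin φ − φ·cos φ) = 127.436899·(0.44335281 − 0.45933575·0.89634719) = 4.030638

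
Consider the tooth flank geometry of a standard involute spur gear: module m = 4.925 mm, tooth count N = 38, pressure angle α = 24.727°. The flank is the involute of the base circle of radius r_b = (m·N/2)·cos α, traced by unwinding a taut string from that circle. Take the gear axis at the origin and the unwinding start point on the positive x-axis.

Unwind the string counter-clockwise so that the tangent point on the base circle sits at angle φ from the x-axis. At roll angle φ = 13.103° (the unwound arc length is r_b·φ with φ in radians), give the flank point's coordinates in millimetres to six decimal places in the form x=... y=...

x=87.188838 y=0.337089

pitch radius r_p = m·N/2 = 4.925·38/2 = 93.575000
base radius r_b = r_p·cos α = 93.575000·cos 24.727° = 84.995217
roll angle φ = 13.103° = 0.22869049 rad
x = r_b·(cos φ + φ·sin φ) = 84.995217·(0.97396410 + 0.22869049·0.22670230) = 87.188838
y = r_b·(sin φ − φ·cos φ) = 84.995217·(0.22670230 − 0.22869049·0.97396410) = 0.337089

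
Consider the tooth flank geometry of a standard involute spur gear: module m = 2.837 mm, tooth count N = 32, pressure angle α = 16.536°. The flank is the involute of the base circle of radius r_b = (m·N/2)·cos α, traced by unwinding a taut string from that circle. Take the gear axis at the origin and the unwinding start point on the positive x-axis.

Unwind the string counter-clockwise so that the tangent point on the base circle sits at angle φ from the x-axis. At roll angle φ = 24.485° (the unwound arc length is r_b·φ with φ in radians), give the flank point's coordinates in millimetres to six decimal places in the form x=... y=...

x=47.308443 y=1.111462

pitch radius r_p = m·N/2 = 2.837·32/2 = 45.392000
base radius r_b = r_p·cos α = 45.392000·cos 16.536° = 43.514637
roll angle φ = 24.485° = 0.42734387 rad
x = r_b·(cos φ + φ·sin φ) = 43.514637·(0.91006981 + 0.42734387·0.41445500) = 47.308443
y = r_b·(sin φ − φ·cos φ) = 43.514637·(0.41445500 − 0.42734387·0.91006981) = 1.111462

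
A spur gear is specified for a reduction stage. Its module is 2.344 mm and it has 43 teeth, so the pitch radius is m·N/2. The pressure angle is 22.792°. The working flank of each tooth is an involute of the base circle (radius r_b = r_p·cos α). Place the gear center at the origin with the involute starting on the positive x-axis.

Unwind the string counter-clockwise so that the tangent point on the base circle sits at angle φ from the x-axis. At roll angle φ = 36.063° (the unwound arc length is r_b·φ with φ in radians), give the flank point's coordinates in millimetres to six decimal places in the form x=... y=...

pitch radius r_p = m·N/2 = 2.344·43/2 = 50.396000
base radius r_b = r_p·cos α = 50.396000·cos 22.792° = 46.460942
roll angle φ = 36.063° = 0.62941809 rad
x = r_b·(cos φ + φ·sin φ) = 46.460942·(0.80837020 + 0.62941809·0.58867446) = 54.772458
y = r_b·(sin φ − φ·cos φ) = 46.460942·(0.58867446 − 0.62941809·0.80837020) = 3.710911

x=54.772458 y=3.710911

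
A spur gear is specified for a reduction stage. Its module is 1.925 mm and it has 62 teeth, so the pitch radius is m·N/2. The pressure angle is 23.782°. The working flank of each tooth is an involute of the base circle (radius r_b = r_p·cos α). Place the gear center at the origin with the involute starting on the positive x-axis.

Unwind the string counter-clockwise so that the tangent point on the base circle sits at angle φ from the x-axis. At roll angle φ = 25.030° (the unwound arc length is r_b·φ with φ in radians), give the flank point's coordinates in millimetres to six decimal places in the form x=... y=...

pitch radius r_p = m·N/2 = 1.925·62/2 = 59.675000
base radius r_b = r_p·cos α = 59.675000·cos 23.782° = 54.607781
roll angle φ = 25.030° = 0.43685591 rad
x = r_b·(cos φ + φ·sin φ) = 54.607781·(0.90608638 + 0.43685591·0.42309275) = 59.572554
y = r_b·(sin φ − φ·cos φ) = 54.607781·(0.42309275 − 0.43685591·0.90608638) = 1.488802

x=59.572554 y=1.488802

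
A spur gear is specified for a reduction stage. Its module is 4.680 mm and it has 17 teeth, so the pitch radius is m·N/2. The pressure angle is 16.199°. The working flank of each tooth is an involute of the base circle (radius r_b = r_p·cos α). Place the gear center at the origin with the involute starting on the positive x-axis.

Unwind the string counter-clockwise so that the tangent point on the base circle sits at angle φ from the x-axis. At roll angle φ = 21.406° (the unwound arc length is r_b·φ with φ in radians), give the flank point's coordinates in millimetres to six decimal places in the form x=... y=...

pitch radius r_p = m·N/2 = 4.680·17/2 = 39.780000
base radius r_b = r_p·cos α = 39.780000·cos 16.199° = 38.200677
roll angle φ = 21.406° = 0.37360518 rad
x = r_b·(cos φ + φ·sin φ) = 38.200677·(0.93101760 + 0.37360518·0.36497428) = 40.774404
y = r_b·(sin φ − φ·cos φ) = 38.200677·(0.36497428 − 0.37360518·0.93101760) = 0.654809

x=40.774404 y=0.654809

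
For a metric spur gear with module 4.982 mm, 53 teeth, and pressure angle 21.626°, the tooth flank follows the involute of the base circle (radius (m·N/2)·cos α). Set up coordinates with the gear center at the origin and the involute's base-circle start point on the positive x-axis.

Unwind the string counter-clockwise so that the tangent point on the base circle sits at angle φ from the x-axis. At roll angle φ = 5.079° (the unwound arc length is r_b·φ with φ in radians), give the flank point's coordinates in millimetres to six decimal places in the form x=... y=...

x=123.211072 y=0.028474

pitch radius r_p = m·N/2 = 4.982·53/2 = 132.023000
base radius r_b = r_p·cos α = 132.023000·cos 21.626° = 122.729814
roll angle φ = 5.079° = 0.08864527 rad
x = r_b·(cos φ + φ·sin φ) = 122.729814·(0.99607358 + 0.08864527·0.08852922) = 123.211072
y = r_b·(sin φ − φ·cos φ) = 122.729814·(0.08852922 − 0.08864527·0.99607358) = 0.028474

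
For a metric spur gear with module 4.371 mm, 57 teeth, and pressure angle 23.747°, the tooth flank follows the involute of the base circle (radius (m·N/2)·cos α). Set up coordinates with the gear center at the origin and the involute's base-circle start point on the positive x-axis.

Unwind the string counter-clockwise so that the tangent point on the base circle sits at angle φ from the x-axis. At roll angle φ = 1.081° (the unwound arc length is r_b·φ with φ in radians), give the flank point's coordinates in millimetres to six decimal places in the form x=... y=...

x=114.046474 y=0.000255

pitch radius r_p = m·N/2 = 4.371·57/2 = 124.573500
base radius r_b = r_p·cos α = 124.573500·cos 23.747° = 114.026181
roll angle φ = 1.081° = 0.01886701 rad
x = r_b·(cos φ + φ·sin φ) = 114.026181·(0.99982202 + 0.01886701·0.01886589) = 114.046474
y = r_b·(sin φ − φ·cos φ) = 114.026181·(0.01886589 − 0.01886701·0.99982202) = 0.000255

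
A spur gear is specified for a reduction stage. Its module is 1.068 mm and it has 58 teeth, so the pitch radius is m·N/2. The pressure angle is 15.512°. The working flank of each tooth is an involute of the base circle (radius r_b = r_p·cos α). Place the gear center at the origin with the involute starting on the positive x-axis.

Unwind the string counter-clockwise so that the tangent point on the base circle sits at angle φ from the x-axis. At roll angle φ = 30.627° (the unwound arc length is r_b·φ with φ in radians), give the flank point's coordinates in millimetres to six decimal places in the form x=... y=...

x=33.807771 y=1.476449

pitch radius r_p = m·N/2 = 1.068·58/2 = 30.972000
base radius r_b = r_p·cos α = 30.972000·cos 15.512° = 29.843828
roll angle φ = 30.627° = 0.53454199 rad
x = r_b·(cos φ + φ·sin φ) = 29.843828·(0.86050205 + 0.53454199·0.50944697) = 33.807771
y = r_b·(sin φ − φ·cos φ) = 29.843828·(0.50944697 − 0.53454199·0.86050205) = 1.476449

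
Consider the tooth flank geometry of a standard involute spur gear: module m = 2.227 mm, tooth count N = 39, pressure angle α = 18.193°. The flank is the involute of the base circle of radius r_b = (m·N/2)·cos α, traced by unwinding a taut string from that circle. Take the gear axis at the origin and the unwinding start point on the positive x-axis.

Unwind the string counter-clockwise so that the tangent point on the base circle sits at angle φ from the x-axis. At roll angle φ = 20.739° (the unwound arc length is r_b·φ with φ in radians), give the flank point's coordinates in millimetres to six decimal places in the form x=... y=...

pitch radius r_p = m·N/2 = 2.227·39/2 = 43.426500
base radius r_b = r_p·cos α = 43.426500·cos 18.193° = 41.255618
roll angle φ = 20.739° = 0.36196383 rad
x = r_b·(cos φ + φ·sin φ) = 41.255618·(0.93520321 + 0.36196383·0.35411150) = 43.870348
y = r_b·(sin φ − φ·cos φ) = 41.255618·(0.35411150 − 0.36196383·0.93520321) = 0.643660

x=43.870348 y=0.643660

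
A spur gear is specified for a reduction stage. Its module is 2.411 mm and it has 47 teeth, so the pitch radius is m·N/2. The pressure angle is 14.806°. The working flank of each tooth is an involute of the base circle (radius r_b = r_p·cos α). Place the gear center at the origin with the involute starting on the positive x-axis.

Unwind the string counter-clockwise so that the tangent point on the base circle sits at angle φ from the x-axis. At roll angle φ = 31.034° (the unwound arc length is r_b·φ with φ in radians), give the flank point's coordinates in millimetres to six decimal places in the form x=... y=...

pitch radius r_p = m·N/2 = 2.411·47/2 = 56.658500
base radius r_b = r_p·cos α = 56.658500·cos 14.806° = 54.777247
roll angle φ = 31.034° = 0.54164548 rad
x = r_b·(cos φ + φ·sin φ) = 54.777247·(0.85686152 + 0.54164548·0.51554664) = 62.232706
y = r_b·(sin φ − φ·cos φ) = 54.777247·(0.51554664 − 0.54164548·0.85686152) = 2.817274

x=62.232706 y=2.817274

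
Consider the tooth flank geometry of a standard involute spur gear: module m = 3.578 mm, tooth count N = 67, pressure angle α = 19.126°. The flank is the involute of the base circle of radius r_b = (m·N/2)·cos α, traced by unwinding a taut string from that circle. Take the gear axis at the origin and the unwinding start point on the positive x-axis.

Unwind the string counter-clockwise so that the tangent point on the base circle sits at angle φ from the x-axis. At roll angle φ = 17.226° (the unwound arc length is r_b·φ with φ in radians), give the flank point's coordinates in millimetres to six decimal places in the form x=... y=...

pitch radius r_p = m·N/2 = 3.578·67/2 = 119.863000
base radius r_b = r_p·cos α = 119.863000·cos 19.126° = 113.246602
roll angle φ = 17.226° = 0.30065042 rad
x = r_b·(cos φ + φ·sin φ) = 113.246602·(0.95514408 + 0.30065042·0.29614151) = 118.249740
y = r_b·(sin φ − φ·cos φ) = 113.246602·(0.29614151 − 0.30065042·0.95514408) = 1.016620

x=118.249740 y=1.016620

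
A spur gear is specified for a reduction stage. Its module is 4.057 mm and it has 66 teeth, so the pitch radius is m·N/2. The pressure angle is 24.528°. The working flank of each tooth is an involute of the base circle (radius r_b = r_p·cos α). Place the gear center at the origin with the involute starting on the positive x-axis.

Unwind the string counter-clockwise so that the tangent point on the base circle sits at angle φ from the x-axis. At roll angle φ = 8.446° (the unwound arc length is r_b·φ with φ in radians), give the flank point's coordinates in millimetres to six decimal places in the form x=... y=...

pitch radius r_p = m·N/2 = 4.057·66/2 = 133.881000
base radius r_b = r_p·cos α = 133.881000·cos 24.528° = 121.799378
roll angle φ = 8.446° = 0.14741051 rad
x = r_b·(cos φ + φ·sin φ) = 121.799378·(0.98915473 + 0.14741051·0.14687722) = 123.115540
y = r_b·(sin φ − φ·cos φ) = 121.799378·(0.14687722 − 0.14741051·0.98915473) = 0.129767

x=123.115540 y=0.129767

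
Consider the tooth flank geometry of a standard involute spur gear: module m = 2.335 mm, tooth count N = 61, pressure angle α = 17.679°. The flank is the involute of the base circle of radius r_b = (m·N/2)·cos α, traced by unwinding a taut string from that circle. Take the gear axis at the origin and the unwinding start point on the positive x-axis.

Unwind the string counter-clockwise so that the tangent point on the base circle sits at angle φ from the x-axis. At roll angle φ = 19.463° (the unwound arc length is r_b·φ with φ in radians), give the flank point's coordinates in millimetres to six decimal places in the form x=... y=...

x=71.656783 y=0.876388

pitch radius r_p = m·N/2 = 2.335·61/2 = 71.217500
base radius r_b = r_p·cos α = 71.217500·cos 17.679° = 67.854101
roll angle φ = 19.463° = 0.33969343 rad
x = r_b·(cos φ + φ·sin φ) = 67.854101·(0.94285686 + 0.33969343·0.33319806) = 71.656783
y = r_b·(sin φ − φ·cos φ) = 67.854101·(0.33319806 − 0.33969343·0.94285686) = 0.876388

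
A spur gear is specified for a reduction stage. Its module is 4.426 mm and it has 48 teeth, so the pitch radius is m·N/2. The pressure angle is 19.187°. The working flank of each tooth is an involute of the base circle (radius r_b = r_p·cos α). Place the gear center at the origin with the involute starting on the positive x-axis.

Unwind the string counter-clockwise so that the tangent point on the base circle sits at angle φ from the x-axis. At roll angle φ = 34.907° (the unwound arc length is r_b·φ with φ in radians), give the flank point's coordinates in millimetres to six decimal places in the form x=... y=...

pitch radius r_p = m·N/2 = 4.426·48/2 = 106.224000
base radius r_b = r_p·cos α = 106.224000·cos 19.187° = 100.323359
roll angle φ = 34.907° = 0.60924208 rad
x = r_b·(cos φ + φ·sin φ) = 100.323359·(0.82008197 + 0.60924208·0.57224607) = 117.249751
y = r_b·(sin φ − φ·cos φ) = 100.323359·(0.57224607 − 0.60924208·0.82008197) = 7.285244

x=117.249751 y=7.285244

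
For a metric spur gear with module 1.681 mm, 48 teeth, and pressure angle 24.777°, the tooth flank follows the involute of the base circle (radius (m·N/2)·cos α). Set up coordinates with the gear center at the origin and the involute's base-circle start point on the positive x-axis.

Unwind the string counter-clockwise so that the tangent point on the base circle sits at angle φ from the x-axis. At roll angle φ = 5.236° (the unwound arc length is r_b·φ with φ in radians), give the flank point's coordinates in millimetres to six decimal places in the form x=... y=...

x=36.782800 y=0.009311

pitch radius r_p = m·N/2 = 1.681·48/2 = 40.344000
base radius r_b = r_p·cos α = 40.344000·cos 24.777° = 36.630165
roll angle φ = 5.236° = 0.09138544 rad
x = r_b·(cos φ + φ·sin φ) = 36.630165·(0.99582726 + 0.09138544·0.09125829) = 36.782800
y = r_b·(sin φ − φ·cos φ) = 36.630165·(0.09125829 − 0.09138544·0.99582726) = 0.009311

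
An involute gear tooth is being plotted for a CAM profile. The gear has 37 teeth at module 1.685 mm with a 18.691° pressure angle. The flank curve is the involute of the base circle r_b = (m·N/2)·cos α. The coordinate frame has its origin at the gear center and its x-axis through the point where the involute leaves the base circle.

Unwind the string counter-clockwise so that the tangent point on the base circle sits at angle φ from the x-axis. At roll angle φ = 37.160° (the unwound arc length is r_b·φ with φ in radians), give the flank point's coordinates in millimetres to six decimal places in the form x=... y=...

x=35.100875 y=2.573949

pitch radius r_p = m·N/2 = 1.685·37/2 = 31.172500
base radius r_b = r_p·cos α = 31.172500·cos 18.691° = 29.528482
roll angle φ = 37.160° = 0.64856435 rad
x = r_b·(cos φ + φ·sin φ) = 29.528482·(0.79695181 + 0.64856435·0.60404288) = 35.100875
y = r_b·(sin φ − φ·cos φ) = 29.528482·(0.60404288 − 0.64856435·0.79695181) = 2.573949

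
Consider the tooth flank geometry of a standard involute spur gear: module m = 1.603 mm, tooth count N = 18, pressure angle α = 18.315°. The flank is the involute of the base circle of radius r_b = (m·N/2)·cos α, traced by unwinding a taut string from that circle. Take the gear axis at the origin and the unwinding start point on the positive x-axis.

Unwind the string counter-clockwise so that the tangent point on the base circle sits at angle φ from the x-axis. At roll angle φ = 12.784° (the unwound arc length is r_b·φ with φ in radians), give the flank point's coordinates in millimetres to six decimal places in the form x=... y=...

x=14.032868 y=0.050460

pitch radius r_p = m·N/2 = 1.603·18/2 = 14.427000
base radius r_b = r_p·cos α = 14.427000·cos 18.315° = 13.696175
roll angle φ = 12.784° = 0.22312289 rad
x = r_b·(cos φ + φ·sin φ) = 13.696175·(0.97521118 + 0.22312289·0.22127618) = 14.032868
y = r_b·(sin φ − φ·cos φ) = 13.696175·(0.22127618 − 0.22312289·0.97521118) = 0.050460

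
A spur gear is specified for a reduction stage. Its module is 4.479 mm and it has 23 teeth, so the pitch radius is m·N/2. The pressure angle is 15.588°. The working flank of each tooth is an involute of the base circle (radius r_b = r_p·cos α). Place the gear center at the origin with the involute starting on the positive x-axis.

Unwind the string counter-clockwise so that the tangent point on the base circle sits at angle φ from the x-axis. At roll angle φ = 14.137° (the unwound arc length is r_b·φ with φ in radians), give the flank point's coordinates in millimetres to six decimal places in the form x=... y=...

x=51.101281 y=0.246911

pitch radius r_p = m·N/2 = 4.479·23/2 = 51.508500
base radius r_b = r_p·cos α = 51.508500·cos 15.588° = 49.613959
roll angle φ = 14.137° = 0.24673720 rad
x = r_b·(cos φ + φ·sin φ) = 49.613959·(0.96971449 + 0.24673720·0.24424128) = 51.101281
y = r_b·(sin φ − φ·cos φ) = 49.613959·(0.24424128 − 0.24673720·0.96971449) = 0.246911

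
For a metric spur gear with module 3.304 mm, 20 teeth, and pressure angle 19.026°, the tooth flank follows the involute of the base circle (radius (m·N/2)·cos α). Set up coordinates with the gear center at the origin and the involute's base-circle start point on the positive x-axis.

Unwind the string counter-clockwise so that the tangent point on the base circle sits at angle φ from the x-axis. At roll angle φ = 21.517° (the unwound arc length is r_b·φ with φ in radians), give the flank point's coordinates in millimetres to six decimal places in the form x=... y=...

x=33.360570 y=0.543702

pitch radius r_p = m·N/2 = 3.304·20/2 = 33.040000
base radius r_b = r_p·cos α = 33.040000·cos 19.026° = 31.235049
roll angle φ = 21.517° = 0.37554250 rad
x = r_b·(cos φ + φ·sin φ) = 31.235049·(0.93030878 + 0.37554250·0.36677727) = 33.360570
y = r_b·(sin φ − φ·cos φ) = 31.235049·(0.36677727 − 0.37554250·0.93030878) = 0.543702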